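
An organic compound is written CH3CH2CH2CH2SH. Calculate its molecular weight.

Atom tally by fragment:
  CH3 → C:1 H:3
  CH2 → C:1 H:2
  CH2 → C:1 H:2
  CH2SH → C:1 H:3 S:1
Element totals:
  C: 4
  H: 10
  S: 1
Molecular formula: C4H10S.
  M = 4(12.011) + 10(1.008) + 32.06
    = 48.044 + 10.080 + 32.060 = 90.184

90.18 g/mol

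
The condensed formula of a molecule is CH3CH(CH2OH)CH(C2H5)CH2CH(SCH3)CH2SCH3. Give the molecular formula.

Element totals:
  C: 11
  H: 24
  O: 1
  S: 2

C11H24OS2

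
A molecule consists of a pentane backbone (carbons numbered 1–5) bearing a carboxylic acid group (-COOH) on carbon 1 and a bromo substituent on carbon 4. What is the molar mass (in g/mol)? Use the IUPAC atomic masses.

195.06 g/mol

Atom tally by fragment:
  HOOCCH2 → C:2 H:3 O:2
  CH2 → C:1 H:2
  CH2 → C:1 H:2
  CH(Br) → C:1 H:1 Br:1
  CH3 → C:1 H:3
Element totals:
  C: 6
  H: 11
  Br: 1
  O: 2
Molecular formula: C6H11BrO2.
  M = 6(12.011) + 11(1.008) + 79.904 + 2(15.999)
    = 72.066 + 11.088 + 79.904 + 31.998 = 195.056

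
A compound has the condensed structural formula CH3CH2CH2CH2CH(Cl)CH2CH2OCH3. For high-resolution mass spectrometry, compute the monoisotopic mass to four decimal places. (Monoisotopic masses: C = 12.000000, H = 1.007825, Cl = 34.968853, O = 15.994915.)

Atom tally by fragment:
  CH3 → C:1 H:3
  CH2 → C:1 H:2
  CH2 → C:1 H:2
  CH2 → C:1 H:2
  CH(Cl) → C:1 H:1 Cl:1
  CH2 → C:1 H:2
  CH2OCH3 → C:2 H:5 O:1
Element totals:
  C: 8
  H: 17
  Cl: 1
  O: 1
Molecular formula: C8H17ClO.
  M = 8(12.0) + 17(1.007825) + 34.968853 + 15.994915
    = 96.000000 + 17.133025 + 34.968853 + 15.994915 = 164.096793

164.0968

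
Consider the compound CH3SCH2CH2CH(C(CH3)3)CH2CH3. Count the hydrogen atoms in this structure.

22

Atom tally by fragment:
  CH3SCH2 → C:2 H:5 S:1
  CH2 → C:1 H:2
  CH(C(CH3)3) → C:5 H:10
  CH2 → C:1 H:2
  CH3 → C:1 H:3
Element totals:
  C: 10
  H: 22
  S: 1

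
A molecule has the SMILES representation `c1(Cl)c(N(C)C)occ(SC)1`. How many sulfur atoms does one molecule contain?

1

Atom tally by fragment:
  furan ring core → C:4 H:4 O:1
  (− 3 ring H displaced by substituents)
  + Cl → Cl:1
  + N(CH3)2 → N:1 C:2 H:6
  + SCH3 → C:1 H:3 S:1
Element totals:
  C: 7
  H: 10
  Cl: 1
  N: 1
  O: 1
  S: 1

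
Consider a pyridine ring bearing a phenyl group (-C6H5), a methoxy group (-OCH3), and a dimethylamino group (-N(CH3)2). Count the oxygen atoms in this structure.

1

Atom tally by fragment:
  pyridine ring core → C:5 H:5 N:1
  (− 3 ring H displaced by substituents)
  + C6H5 → C:6 H:5
  + OCH3 → C:1 H:3 O:1
  + N(CH3)2 → N:1 C:2 H:6
Element totals:
  C: 14
  H: 16
  N: 2
  O: 1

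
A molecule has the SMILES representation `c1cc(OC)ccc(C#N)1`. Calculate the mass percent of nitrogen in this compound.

10.52%

Atom tally by fragment:
  benzene ring core → C:6 H:6
  (− 2 ring H displaced by substituents)
  + OCH3 → C:1 H:3 O:1
  + CN → C:1 N:1
Element totals:
  C: 8
  H: 7
  N: 1
  O: 1
Molecular formula: C8H7NO.
Molar mass = 133.150 g/mol.
Mass from N: 1 × 14.007 = 14.007 g/mol.
%N = 14.007 / 133.150 × 100 = 10.52%.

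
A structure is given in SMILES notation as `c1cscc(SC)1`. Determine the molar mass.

130.22 g/mol

Atom tally by fragment:
  thiophene ring core → C:4 H:4 S:1
  (− 1 ring H displaced by substituents)
  + SCH3 → C:1 H:3 S:1
Element totals:
  C: 5
  H: 6
  S: 2
Molecular formula: C5H6S2.
  M = 5(12.011) + 6(1.008) + 2(32.06)
    = 60.055 + 6.048 + 64.120 = 130.223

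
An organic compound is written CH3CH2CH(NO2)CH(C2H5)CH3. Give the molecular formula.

Atom tally by fragment:
  CH3 → C:1 H:3
  CH2 → C:1 H:2
  CH(NO2) → C:1 H:1 N:1 O:2
  CH(C2H5) → C:3 H:6
  CH3 → C:1 H:3
Element totals:
  C: 7
  H: 15
  N: 1
  O: 2

C7H15NO2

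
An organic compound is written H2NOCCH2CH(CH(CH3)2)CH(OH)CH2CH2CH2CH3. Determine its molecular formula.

C11H23NO2

Atom tally by fragment:
  H2NOCCH2 → C:2 H:4 O:1 N:1
  CH(CH(CH3)2) → C:4 H:8
  CH(OH) → C:1 H:2 O:1
  CH2 → C:1 H:2
  CH2 → C:1 H:2
  CH2 → C:1 H:2
  CH3 → C:1 H:3
Element totals:
  C: 11
  H: 23
  N: 1
  O: 2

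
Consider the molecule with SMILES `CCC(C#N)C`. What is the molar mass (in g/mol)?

83.13 g/mol

Atom tally by fragment:
  CH3 → C:1 H:3
  CH2 → C:1 H:2
  CH(CN) → C:2 H:1 N:1
  CH3 → C:1 H:3
Element totals:
  C: 5
  H: 9
  N: 1
Molecular formula: C5H9N.
  M = 5(12.011) + 9(1.008) + 14.007
    = 60.055 + 9.072 + 14.007 = 83.134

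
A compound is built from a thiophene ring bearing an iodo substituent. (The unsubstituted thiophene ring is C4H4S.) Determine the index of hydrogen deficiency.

3

Atom tally by fragment:
  thiophene ring core → C:4 H:4 S:1
  (− 1 ring H displaced by substituents)
  + I → I:1
Element totals:
  C: 4
  H: 3
  I: 1
  S: 1
Molecular formula: C4H3IS.
DoU = (2C + 2 + N − H − X) / 2 = (2·4 + 2 + 0 − 3 − 1) / 2 = 3.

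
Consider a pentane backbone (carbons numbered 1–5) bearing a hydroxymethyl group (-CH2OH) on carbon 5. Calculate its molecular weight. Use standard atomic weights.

Atom tally by fragment:
  CH3 → C:1 H:3
  CH2 → C:1 H:2
  CH2 → C:1 H:2
  CH2 → C:1 H:2
  CH2CH2OH → C:2 H:5 O:1
Element totals:
  C: 6
  H: 14
  O: 1
Molecular formula: C6H14O.
  M = 6(12.011) + 14(1.008) + 15.999
    = 72.066 + 14.112 + 15.999 = 102.177

102.18 g/mol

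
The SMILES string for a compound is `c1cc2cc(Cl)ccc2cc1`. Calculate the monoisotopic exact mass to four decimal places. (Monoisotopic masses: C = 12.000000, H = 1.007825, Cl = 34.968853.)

162.0236

Atom tally by fragment:
  naphthalene ring system core → C:10 H:8
  (− 1 ring H displaced by substituents)
  + Cl → Cl:1
Element totals:
  C: 10
  H: 7
  Cl: 1
Molecular formula: C10H7Cl.
  M = 10(12.0) + 7(1.007825) + 34.968853
    = 120.000000 + 7.054775 + 34.968853 = 162.023628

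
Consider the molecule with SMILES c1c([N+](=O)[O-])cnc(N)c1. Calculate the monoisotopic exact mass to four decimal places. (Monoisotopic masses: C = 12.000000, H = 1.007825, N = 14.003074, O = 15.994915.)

139.0382

Atom tally by fragment:
  pyridine ring core → C:5 H:5 N:1
  (− 2 ring H displaced by substituents)
  + NO2 → N:1 O:2
  + NH2 → N:1 H:2
Element totals:
  C: 5
  H: 5
  N: 3
  O: 2
Molecular formula: C5H5N3O2.
  M = 5(12.0) + 5(1.007825) + 3(14.003074) + 2(15.994915)
    = 60.000000 + 5.039125 + 42.009222 + 31.989830 = 139.038177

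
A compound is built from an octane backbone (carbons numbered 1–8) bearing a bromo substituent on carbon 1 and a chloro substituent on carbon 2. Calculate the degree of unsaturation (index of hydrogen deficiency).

Atom tally by fragment:
  BrCH2 → C:1 H:2 Br:1
  CH(Cl) → C:1 H:1 Cl:1
  CH2 → C:1 H:2
  CH2 → C:1 H:2
  CH2 → C:1 H:2
  CH2 → C:1 H:2
  CH2 → C:1 H:2
  CH3 → C:1 H:3
Element totals:
  C: 8
  H: 16
  Br: 1
  Cl: 1
Molecular formula: C8H16BrCl.
DoU = (2C + 2 + N − H − X) / 2 = (2·8 + 2 + 0 − 16 − 2) / 2 = 0.

0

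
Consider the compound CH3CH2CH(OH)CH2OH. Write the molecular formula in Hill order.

C4H10O2

Element totals:
  C: 4
  H: 10
  O: 2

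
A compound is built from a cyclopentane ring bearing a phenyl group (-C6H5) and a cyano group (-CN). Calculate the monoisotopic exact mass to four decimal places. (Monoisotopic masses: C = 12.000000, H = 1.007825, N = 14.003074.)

171.1048

Atom tally by fragment:
  cyclopentane ring core → C:5 H:10
  (− 2 ring H displaced by substituents)
  + C6H5 → C:6 H:5
  + CN → C:1 N:1
Element totals:
  C: 12
  H: 13
  N: 1
Molecular formula: C12H13N.
  M = 12(12.0) + 13(1.007825) + 14.003074
    = 144.000000 + 13.101725 + 14.003074 = 171.104799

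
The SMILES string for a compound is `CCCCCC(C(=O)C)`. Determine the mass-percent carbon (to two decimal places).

Atom tally by fragment:
  CH3 → C:1 H:3
  CH2 → C:1 H:2
  CH2 → C:1 H:2
  CH2 → C:1 H:2
  CH2 → C:1 H:2
  CH2COCH3 → C:3 H:5 O:1
Element totals:
  C: 8
  H: 16
  O: 1
Molecular formula: C8H16O.
Molar mass = 128.215 g/mol.
Mass from C: 8 × 12.011 = 96.088 g/mol.
%C = 96.088 / 128.215 × 100 = 74.94%.

74.94%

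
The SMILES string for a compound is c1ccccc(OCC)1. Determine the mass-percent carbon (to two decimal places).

78.65%

Atom tally by fragment:
  benzene ring core → C:6 H:6
  (− 1 ring H displaced by substituents)
  + OC2H5 → C:2 H:5 O:1
Element totals:
  C: 8
  H: 10
  O: 1
Molecular formula: C8H10O.
Molar mass = 122.167 g/mol.
Mass from C: 8 × 12.011 = 96.088 g/mol.
%C = 96.088 / 122.167 × 100 = 78.65%.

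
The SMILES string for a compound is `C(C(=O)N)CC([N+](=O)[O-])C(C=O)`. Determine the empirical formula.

Atom tally by fragment:
  H2NOCCH2 → C:2 H:4 O:1 N:1
  CH2 → C:1 H:2
  CH(NO2) → C:1 H:1 N:1 O:2
  CH2CHO → C:2 H:3 O:1
Element totals:
  C: 6
  H: 10
  N: 2
  O: 4
Molecular formula: C6H10N2O4.
gcd of subscripts = 2; dividing each by 2:
  C: 6/2 = 3
  H: 10/2 = 5
  N: 2/2 = 1
  O: 4/2 = 2

C3H5NO2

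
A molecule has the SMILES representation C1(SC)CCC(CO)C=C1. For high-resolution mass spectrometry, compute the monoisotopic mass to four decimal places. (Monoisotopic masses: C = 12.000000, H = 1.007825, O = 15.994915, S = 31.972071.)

158.0765

Atom tally by fragment:
  cyclohexene ring core → C:6 H:10
  (− 2 ring H displaced by substituents)
  + SCH3 → C:1 H:3 S:1
  + CH2OH → C:1 H:3 O:1
Element totals:
  C: 8
  H: 14
  O: 1
  S: 1
Molecular formula: C8H14OS.
  M = 8(12.0) + 14(1.007825) + 15.994915 + 31.972071
    = 96.000000 + 14.109550 + 15.994915 + 31.972071 = 158.076536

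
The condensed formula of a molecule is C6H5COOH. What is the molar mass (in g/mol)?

Element totals:
  C: 7
  H: 6
  O: 2
Molecular formula: C7H6O2.
  M = 7(12.011) + 6(1.008) + 2(15.999)
    = 84.077 + 6.048 + 31.998 = 122.123

122.12 g/mol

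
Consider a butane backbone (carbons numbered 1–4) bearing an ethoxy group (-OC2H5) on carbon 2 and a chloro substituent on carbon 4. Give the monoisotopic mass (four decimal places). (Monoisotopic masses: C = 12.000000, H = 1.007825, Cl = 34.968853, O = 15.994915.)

136.0655

Atom tally by fragment:
  CH3 → C:1 H:3
  CH(OC2H5) → C:3 H:6 O:1
  CH2 → C:1 H:2
  CH2Cl → C:1 H:2 Cl:1
Element totals:
  C: 6
  H: 13
  Cl: 1
  O: 1
Molecular formula: C6H13ClO.
  M = 6(12.0) + 13(1.007825) + 34.968853 + 15.994915
    = 72.000000 + 13.101725 + 34.968853 + 15.994915 = 136.065493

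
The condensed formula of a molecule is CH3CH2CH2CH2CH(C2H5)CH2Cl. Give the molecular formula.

Atom tally by fragment:
  CH3 → C:1 H:3
  CH2 → C:1 H:2
  CH2 → C:1 H:2
  CH2 → C:1 H:2
  CH(C2H5) → C:3 H:6
  CH2Cl → C:1 H:2 Cl:1
Element totals:
  C: 8
  H: 17
  Cl: 1

C8H17Cl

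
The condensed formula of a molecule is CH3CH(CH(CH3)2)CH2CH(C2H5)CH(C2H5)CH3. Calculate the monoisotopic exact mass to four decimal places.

184.2191

Atom tally by fragment:
  CH3 → C:1 H:3
  CH(CH(CH3)2) → C:4 H:8
  CH2 → C:1 H:2
  CH(C2H5) → C:3 H:6
  CH(C2H5) → C:3 H:6
  CH3 → C:1 H:3
Element totals:
  C: 13
  H: 28
Molecular formula: C13H28.
  M = 13(12.0) + 28(1.007825)
    = 156.000000 + 28.219100 = 184.219100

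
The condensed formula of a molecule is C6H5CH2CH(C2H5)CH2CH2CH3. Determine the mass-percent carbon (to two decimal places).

88.57%

Atom tally by fragment:
  C6H5CH2 → C:7 H:7
  CH(C2H5) → C:3 H:6
  CH2 → C:1 H:2
  CH2 → C:1 H:2
  CH3 → C:1 H:3
Element totals:
  C: 13
  H: 20
Molecular formula: C13H20.
Molar mass = 176.303 g/mol.
Mass from C: 13 × 12.011 = 156.143 g/mol.
%C = 156.143 / 176.303 × 100 = 88.57%.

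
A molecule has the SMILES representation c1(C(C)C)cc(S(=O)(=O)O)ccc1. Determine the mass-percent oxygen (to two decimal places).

23.97%

Atom tally by fragment:
  benzene ring core → C:6 H:6
  (− 2 ring H displaced by substituents)
  + CH(CH3)2 → C:3 H:7
  + SO3H → S:1 O:3 H:1
Element totals:
  C: 9
  H: 12
  O: 3
  S: 1
Molecular formula: C9H12O3S.
Molar mass = 200.252 g/mol.
Mass from O: 3 × 15.999 = 47.997 g/mol.
%O = 47.997 / 200.252 × 100 = 23.97%.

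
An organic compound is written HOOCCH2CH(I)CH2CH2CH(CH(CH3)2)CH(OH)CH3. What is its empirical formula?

C11H21IO3

Element totals:
  C: 11
  H: 21
  I: 1
  O: 3
Molecular formula: C11H21IO3.
gcd of subscripts (11, 21, 1, 3) = 1, so the empirical formula equals the molecular formula.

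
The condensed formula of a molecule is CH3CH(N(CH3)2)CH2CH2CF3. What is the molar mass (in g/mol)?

169.19 g/mol

Element totals:
  C: 7
  H: 14
  F: 3
  N: 1
Molecular formula: C7H14F3N.
  M = 7(12.011) + 14(1.008) + 3(18.998) + 14.007
    = 84.077 + 14.112 + 56.994 + 14.007 = 169.190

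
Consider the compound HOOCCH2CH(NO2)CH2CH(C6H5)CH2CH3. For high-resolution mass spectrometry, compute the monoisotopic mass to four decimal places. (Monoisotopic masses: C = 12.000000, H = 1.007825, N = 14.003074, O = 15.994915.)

Atom tally by fragment:
  HOOCCH2 → C:2 H:3 O:2
  CH(NO2) → C:1 H:1 N:1 O:2
  CH2 → C:1 H:2
  CH(C6H5) → C:7 H:6
  CH2 → C:1 H:2
  CH3 → C:1 H:3
Element totals:
  C: 13
  H: 17
  N: 1
  O: 4
Molecular formula: C13H17NO4.
  M = 13(12.0) + 17(1.007825) + 14.003074 + 4(15.994915)
    = 156.000000 + 17.133025 + 14.003074 + 63.979660 = 251.115759

251.1158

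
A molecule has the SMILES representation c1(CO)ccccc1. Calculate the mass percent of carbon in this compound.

77.75%

Atom tally by fragment:
  benzene ring core → C:6 H:6
  (− 1 ring H displaced by substituents)
  + CH2OH → C:1 H:3 O:1
Element totals:
  C: 7
  H: 8
  O: 1
Molecular formula: C7H8O.
Molar mass = 108.140 g/mol.
Mass from C: 7 × 12.011 = 84.077 g/mol.
%C = 84.077 / 108.140 × 100 = 77.75%.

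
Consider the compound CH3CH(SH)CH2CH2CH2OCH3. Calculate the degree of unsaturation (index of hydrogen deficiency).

0

Element totals:
  C: 6
  H: 14
  O: 1
  S: 1
Molecular formula: C6H14OS.
DoU = (2C + 2 + N − H − X) / 2 = (2·6 + 2 + 0 − 14 − 0) / 2 = 0.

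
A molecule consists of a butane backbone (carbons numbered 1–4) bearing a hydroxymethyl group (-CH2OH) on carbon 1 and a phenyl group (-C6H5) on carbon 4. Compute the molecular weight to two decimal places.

Atom tally by fragment:
  HOCH2CH2 → C:2 H:5 O:1
  CH2 → C:1 H:2
  CH2 → C:1 H:2
  CH2C6H5 → C:7 H:7
Element totals:
  C: 11
  H: 16
  O: 1
Molecular formula: C11H16O.
  M = 11(12.011) + 16(1.008) + 15.999
    = 132.121 + 16.128 + 15.999 = 164.248

164.25 g/mol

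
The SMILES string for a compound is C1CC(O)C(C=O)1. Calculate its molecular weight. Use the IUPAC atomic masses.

100.12 g/mol

Atom tally by fragment:
  cyclobutane ring core → C:4 H:8
  (− 2 ring H displaced by substituents)
  + OH → O:1 H:1
  + CHO → C:1 H:1 O:1
Element totals:
  C: 5
  H: 8
  O: 2
Molecular formula: C5H8O2.
  M = 5(12.011) + 8(1.008) + 2(15.999)
    = 60.055 + 8.064 + 31.998 = 100.117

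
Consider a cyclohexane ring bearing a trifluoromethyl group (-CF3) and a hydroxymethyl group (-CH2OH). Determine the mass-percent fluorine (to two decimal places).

31.28%

Atom tally by fragment:
  cyclohexane ring core → C:6 H:12
  (− 2 ring H displaced by substituents)
  + CF3 → C:1 F:3
  + CH2OH → C:1 H:3 O:1
Element totals:
  C: 8
  H: 13
  F: 3
  O: 1
Molecular formula: C8H13F3O.
Molar mass = 182.185 g/mol.
Mass from F: 3 × 18.998 = 56.994 g/mol.
%F = 56.994 / 182.185 × 100 = 31.28%.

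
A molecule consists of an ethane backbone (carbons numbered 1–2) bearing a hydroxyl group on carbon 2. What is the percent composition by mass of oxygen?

Atom tally by fragment:
  CH3 → C:1 H:3
  CH2OH → C:1 H:3 O:1
Element totals:
  C: 2
  H: 6
  O: 1
Molecular formula: C2H6O.
Molar mass = 46.069 g/mol.
Mass from O: 1 × 15.999 = 15.999 g/mol.
%O = 15.999 / 46.069 × 100 = 34.73%.

34.73%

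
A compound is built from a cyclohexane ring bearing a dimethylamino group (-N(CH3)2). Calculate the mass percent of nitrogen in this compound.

Atom tally by fragment:
  cyclohexane ring core → C:6 H:12
  (− 1 ring H displaced by substituents)
  + N(CH3)2 → N:1 C:2 H:6
Element totals:
  C: 8
  H: 17
  N: 1
Molecular formula: C8H17N.
Molar mass = 127.231 g/mol.
Mass from N: 1 × 14.007 = 14.007 g/mol.
%N = 14.007 / 127.231 × 100 = 11.01%.

11.01%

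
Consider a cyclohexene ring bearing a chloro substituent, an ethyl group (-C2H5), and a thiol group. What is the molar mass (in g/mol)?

Atom tally by fragment:
  cyclohexene ring core → C:6 H:10
  (− 3 ring H displaced by substituents)
  + Cl → Cl:1
  + C2H5 → C:2 H:5
  + SH → S:1 H:1
Element totals:
  C: 8
  H: 13
  Cl: 1
  S: 1
Molecular formula: C8H13ClS.
  M = 8(12.011) + 13(1.008) + 35.45 + 32.06
    = 96.088 + 13.104 + 35.450 + 32.060 = 176.702

176.70 g/mol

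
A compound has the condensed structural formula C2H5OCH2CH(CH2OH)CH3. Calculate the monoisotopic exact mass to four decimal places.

Element totals:
  C: 6
  H: 14
  O: 2
Molecular formula: C6H14O2.
  M = 6(12.0) + 14(1.007825) + 2(15.994915)
    = 72.000000 + 14.109550 + 31.989830 = 118.099380

118.0994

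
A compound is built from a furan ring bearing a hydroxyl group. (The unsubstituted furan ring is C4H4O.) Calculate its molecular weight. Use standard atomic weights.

84.07 g/mol

Atom tally by fragment:
  furan ring core → C:4 H:4 O:1
  (− 1 ring H displaced by substituents)
  + OH → O:1 H:1
Element totals:
  C: 4
  H: 4
  O: 2
Molecular formula: C4H4O2.
  M = 4(12.011) + 4(1.008) + 2(15.999)
    = 48.044 + 4.032 + 31.998 = 84.074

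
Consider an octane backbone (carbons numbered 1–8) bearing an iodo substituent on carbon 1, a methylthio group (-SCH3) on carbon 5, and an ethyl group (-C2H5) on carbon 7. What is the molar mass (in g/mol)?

314.27 g/mol

Atom tally by fragment:
  ICH2 → C:1 H:2 I:1
  CH2 → C:1 H:2
  CH2 → C:1 H:2
  CH2 → C:1 H:2
  CH(SCH3) → C:2 H:4 S:1
  CH2 → C:1 H:2
  CH(C2H5) → C:3 H:6
  CH3 → C:1 H:3
Element totals:
  C: 11
  H: 23
  I: 1
  S: 1
Molecular formula: C11H23IS.
  M = 11(12.011) + 23(1.008) + 126.904 + 32.06
    = 132.121 + 23.184 + 126.904 + 32.060 = 314.269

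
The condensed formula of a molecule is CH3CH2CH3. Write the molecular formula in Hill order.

C3H8

Atom tally by fragment:
  CH3 → C:1 H:3
  CH2 → C:1 H:2
  CH3 → C:1 H:3
Element totals:
  C: 3
  H: 8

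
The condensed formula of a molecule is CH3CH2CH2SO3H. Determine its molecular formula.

Atom tally by fragment:
  CH3 → C:1 H:3
  CH2 → C:1 H:2
  CH2SO3H → C:1 H:3 S:1 O:3
Element totals:
  C: 3
  H: 8
  O: 3
  S: 1

C3H8O3S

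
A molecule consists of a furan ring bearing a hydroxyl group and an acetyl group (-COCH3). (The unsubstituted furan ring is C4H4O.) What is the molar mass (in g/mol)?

Atom tally by fragment:
  furan ring core → C:4 H:4 O:1
  (− 2 ring H displaced by substituents)
  + OH → O:1 H:1
  + COCH3 → C:2 H:3 O:1
Element totals:
  C: 6
  H: 6
  O: 3
Molecular formula: C6H6O3.
  M = 6(12.011) + 6(1.008) + 3(15.999)
    = 72.066 + 6.048 + 47.997 = 126.111

126.11 g/mol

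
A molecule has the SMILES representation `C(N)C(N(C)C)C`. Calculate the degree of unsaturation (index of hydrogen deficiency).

0

Atom tally by fragment:
  H2NCH2 → C:1 H:4 N:1
  CH(N(CH3)2) → C:3 H:7 N:1
  CH3 → C:1 H:3
Element totals:
  C: 5
  H: 14
  N: 2
Molecular formula: C5H14N2.
DoU = (2C + 2 + N − H − X) / 2 = (2·5 + 2 + 2 − 14 − 0) / 2 = 0.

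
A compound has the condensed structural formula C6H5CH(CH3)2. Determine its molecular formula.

Element totals:
  C: 9
  H: 12

C9H12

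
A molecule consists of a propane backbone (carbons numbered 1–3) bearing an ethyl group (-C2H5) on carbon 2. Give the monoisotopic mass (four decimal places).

Atom tally by fragment:
  CH3 → C:1 H:3
  CH(C2H5) → C:3 H:6
  CH3 → C:1 H:3
Element totals:
  C: 5
  H: 12
Molecular formula: C5H12.
  M = 5(12.0) + 12(1.007825)
    = 60.000000 + 12.093900 = 72.093900

72.0939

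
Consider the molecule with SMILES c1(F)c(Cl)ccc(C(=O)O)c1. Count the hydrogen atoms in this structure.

4

Atom tally by fragment:
  benzene ring core → C:6 H:6
  (− 3 ring H displaced by substituents)
  + F → F:1
  + Cl → Cl:1
  + COOH → C:1 H:1 O:2
Element totals:
  C: 7
  H: 4
  Cl: 1
  F: 1
  O: 2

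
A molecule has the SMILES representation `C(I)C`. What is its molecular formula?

C2H5I

Atom tally by fragment:
  ICH2 → C:1 H:2 I:1
  CH3 → C:1 H:3
Element totals:
  C: 2
  H: 5
  I: 1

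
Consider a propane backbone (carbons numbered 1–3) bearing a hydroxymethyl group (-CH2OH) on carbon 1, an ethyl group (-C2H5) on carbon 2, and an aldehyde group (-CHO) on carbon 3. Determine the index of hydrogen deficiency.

Atom tally by fragment:
  HOCH2CH2 → C:2 H:5 O:1
  CH(C2H5) → C:3 H:6
  CH2CHO → C:2 H:3 O:1
Element totals:
  C: 7
  H: 14
  O: 2
Molecular formula: C7H14O2.
DoU = (2C + 2 + N − H − X) / 2 = (2·7 + 2 + 0 − 14 − 0) / 2 = 1.

1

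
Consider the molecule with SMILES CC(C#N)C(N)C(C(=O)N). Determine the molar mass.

141.17 g/mol

Atom tally by fragment:
  CH3 → C:1 H:3
  CH(CN) → C:2 H:1 N:1
  CH(NH2) → C:1 H:3 N:1
  CH2CONH2 → C:2 H:4 O:1 N:1
Element totals:
  C: 6
  H: 11
  N: 3
  O: 1
Molecular formula: C6H11N3O.
  M = 6(12.011) + 11(1.008) + 3(14.007) + 15.999
    = 72.066 + 11.088 + 42.021 + 15.999 = 141.174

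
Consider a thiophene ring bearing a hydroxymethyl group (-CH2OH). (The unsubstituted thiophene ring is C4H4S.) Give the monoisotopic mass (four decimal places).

114.0139

Atom tally by fragment:
  thiophene ring core → C:4 H:4 S:1
  (− 1 ring H displaced by substituents)
  + CH2OH → C:1 H:3 O:1
Element totals:
  C: 5
  H: 6
  O: 1
  S: 1
Molecular formula: C5H6OS.
  M = 5(12.0) + 6(1.007825) + 15.994915 + 31.972071
    = 60.000000 + 6.046950 + 15.994915 + 31.972071 = 114.013936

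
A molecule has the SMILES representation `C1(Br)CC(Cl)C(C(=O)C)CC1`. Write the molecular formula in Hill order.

Atom tally by fragment:
  cyclohexane ring core → C:6 H:12
  (− 3 ring H displaced by substituents)
  + Br → Br:1
  + Cl → Cl:1
  + COCH3 → C:2 H:3 O:1
Element totals:
  C: 8
  H: 12
  Br: 1
  Cl: 1
  O: 1

C8H12BrClO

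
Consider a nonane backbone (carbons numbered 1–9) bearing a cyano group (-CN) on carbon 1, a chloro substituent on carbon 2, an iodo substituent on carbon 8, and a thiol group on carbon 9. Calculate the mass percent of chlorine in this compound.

10.26%

Atom tally by fragment:
  NCCH2 → C:2 H:2 N:1
  CH(Cl) → C:1 H:1 Cl:1
  CH2 → C:1 H:2
  CH2 → C:1 H:2
  CH2 → C:1 H:2
  CH2 → C:1 H:2
  CH2 → C:1 H:2
  CH(I) → C:1 H:1 I:1
  CH2SH → C:1 H:3 S:1
Element totals:
  C: 10
  H: 17
  Cl: 1
  I: 1
  N: 1
  S: 1
Molecular formula: C10H17ClINS.
Molar mass = 345.667 g/mol.
Mass from Cl: 1 × 35.45 = 35.450 g/mol.
%Cl = 35.450 / 345.667 × 100 = 10.26%.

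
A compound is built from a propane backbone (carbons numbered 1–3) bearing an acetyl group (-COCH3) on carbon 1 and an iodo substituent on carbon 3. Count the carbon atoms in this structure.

Atom tally by fragment:
  CH3COCH2 → C:3 H:5 O:1
  CH2 → C:1 H:2
  CH2I → C:1 H:2 I:1
Element totals:
  C: 5
  H: 9
  I: 1
  O: 1

5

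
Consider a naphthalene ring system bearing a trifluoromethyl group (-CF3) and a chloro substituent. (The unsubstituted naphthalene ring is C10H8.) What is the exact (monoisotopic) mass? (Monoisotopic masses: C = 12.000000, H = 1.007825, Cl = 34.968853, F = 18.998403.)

230.0110

Atom tally by fragment:
  naphthalene ring system core → C:10 H:8
  (− 2 ring H displaced by substituents)
  + CF3 → C:1 F:3
  + Cl → Cl:1
Element totals:
  C: 11
  H: 6
  Cl: 1
  F: 3
Molecular formula: C11H6ClF3.
  M = 11(12.0) + 6(1.007825) + 34.968853 + 3(18.998403)
    = 132.000000 + 6.046950 + 34.968853 + 56.995209 = 230.011012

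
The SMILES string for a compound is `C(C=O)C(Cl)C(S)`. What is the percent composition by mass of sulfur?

23.13%

Atom tally by fragment:
  OHCCH2 → C:2 H:3 O:1
  CH(Cl) → C:1 H:1 Cl:1
  CH2SH → C:1 H:3 S:1
Element totals:
  C: 4
  H: 7
  Cl: 1
  O: 1
  S: 1
Molecular formula: C4H7ClOS.
Molar mass = 138.609 g/mol.
Mass from S: 1 × 32.06 = 32.060 g/mol.
%S = 32.060 / 138.609 × 100 = 23.13%.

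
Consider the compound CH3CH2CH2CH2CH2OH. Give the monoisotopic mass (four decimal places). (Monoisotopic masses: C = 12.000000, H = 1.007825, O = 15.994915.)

88.0888

Atom tally by fragment:
  CH3 → C:1 H:3
  CH2 → C:1 H:2
  CH2 → C:1 H:2
  CH2CH2OH → C:2 H:5 O:1
Element totals:
  C: 5
  H: 12
  O: 1
Molecular formula: C5H12O.
  M = 5(12.0) + 12(1.007825) + 15.994915
    = 60.000000 + 12.093900 + 15.994915 = 88.088815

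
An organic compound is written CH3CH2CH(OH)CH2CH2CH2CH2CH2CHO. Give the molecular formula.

C9H18O2

Atom tally by fragment:
  CH3 → C:1 H:3
  CH2 → C:1 H:2
  CH(OH) → C:1 H:2 O:1
  CH2 → C:1 H:2
  CH2 → C:1 H:2
  CH2 → C:1 H:2
  CH2 → C:1 H:2
  CH2CHO → C:2 H:3 O:1
Element totals:
  C: 9
  H: 18
  O: 2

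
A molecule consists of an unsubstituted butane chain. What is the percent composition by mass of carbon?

Atom tally by fragment:
  CH3 → C:1 H:3
  CH2 → C:1 H:2
  CH2 → C:1 H:2
  CH3 → C:1 H:3
Element totals:
  C: 4
  H: 10
Molecular formula: C4H10.
Molar mass = 58.124 g/mol.
Mass from C: 4 × 12.011 = 48.044 g/mol.
%C = 48.044 / 58.124 × 100 = 82.66%.

82.66%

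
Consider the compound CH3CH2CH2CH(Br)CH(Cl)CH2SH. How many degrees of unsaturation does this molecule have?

0

Atom tally by fragment:
  CH3 → C:1 H:3
  CH2 → C:1 H:2
  CH2 → C:1 H:2
  CH(Br) → C:1 H:1 Br:1
  CH(Cl) → C:1 H:1 Cl:1
  CH2SH → C:1 H:3 S:1
Element totals:
  C: 6
  H: 12
  Br: 1
  Cl: 1
  S: 1
Molecular formula: C6H12BrClS.
DoU = (2C + 2 + N − H − X) / 2 = (2·6 + 2 + 0 − 12 − 2) / 2 = 0.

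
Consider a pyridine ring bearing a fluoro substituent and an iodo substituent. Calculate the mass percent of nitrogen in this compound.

Atom tally by fragment:
  pyridine ring core → C:5 H:5 N:1
  (− 2 ring H displaced by substituents)
  + F → F:1
  + I → I:1
Element totals:
  C: 5
  H: 3
  F: 1
  I: 1
  N: 1
Molecular formula: C5H3FIN.
Molar mass = 222.988 g/mol.
Mass from N: 1 × 14.007 = 14.007 g/mol.
%N = 14.007 / 222.988 × 100 = 6.28%.

6.28%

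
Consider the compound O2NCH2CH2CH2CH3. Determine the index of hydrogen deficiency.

Atom tally by fragment:
  O2NCH2 → C:1 H:2 N:1 O:2
  CH2 → C:1 H:2
  CH2 → C:1 H:2
  CH3 → C:1 H:3
Element totals:
  C: 4
  H: 9
  N: 1
  O: 2
Molecular formula: C4H9NO2.
DoU = (2C + 2 + N − H − X) / 2 = (2·4 + 2 + 1 − 9 − 0) / 2 = 1.

1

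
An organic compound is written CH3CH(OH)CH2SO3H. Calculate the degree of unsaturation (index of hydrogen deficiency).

Element totals:
  C: 3
  H: 8
  O: 4
  S: 1
Molecular formula: C3H8O4S.
DoU = (2C + 2 + N − H − X) / 2 = (2·3 + 2 + 0 − 8 − 0) / 2 = 0.

0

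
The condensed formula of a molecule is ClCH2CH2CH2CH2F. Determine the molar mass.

Atom tally by fragment:
  ClCH2 → C:1 H:2 Cl:1
  CH2 → C:1 H:2
  CH2 → C:1 H:2
  CH2F → C:1 H:2 F:1
Element totals:
  C: 4
  H: 8
  Cl: 1
  F: 1
Molecular formula: C4H8ClF.
  M = 4(12.011) + 8(1.008) + 35.45 + 18.998
    = 48.044 + 8.064 + 35.450 + 18.998 = 110.556

110.56 g/mol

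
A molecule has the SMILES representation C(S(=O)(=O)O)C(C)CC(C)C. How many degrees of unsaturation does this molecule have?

Atom tally by fragment:
  HO3SCH2 → C:1 H:3 S:1 O:3
  CH(CH3) → C:2 H:4
  CH2 → C:1 H:2
  CH(CH3) → C:2 H:4
  CH3 → C:1 H:3
Element totals:
  C: 7
  H: 16
  O: 3
  S: 1
Molecular formula: C7H16O3S.
DoU = (2C + 2 + N − H − X) / 2 = (2·7 + 2 + 0 − 16 − 0) / 2 = 0.

0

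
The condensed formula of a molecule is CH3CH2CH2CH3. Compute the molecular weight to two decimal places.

Element totals:
  C: 4
  H: 10
Molecular formula: C4H10.
  M = 4(12.011) + 10(1.008)
    = 48.044 + 10.080 = 58.124

58.12 g/mol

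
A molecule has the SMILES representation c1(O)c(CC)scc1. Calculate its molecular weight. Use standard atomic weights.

128.19 g/mol

Atom tally by fragment:
  thiophene ring core → C:4 H:4 S:1
  (− 2 ring H displaced by substituents)
  + OH → O:1 H:1
  + C2H5 → C:2 H:5
Element totals:
  C: 6
  H: 8
  O: 1
  S: 1
Molecular formula: C6H8OS.
  M = 6(12.011) + 8(1.008) + 15.999 + 32.06
    = 72.066 + 8.064 + 15.999 + 32.060 = 128.189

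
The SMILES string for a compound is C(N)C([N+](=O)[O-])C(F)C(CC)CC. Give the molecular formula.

C8H17FN2O2

Atom tally by fragment:
  H2NCH2 → C:1 H:4 N:1
  CH(NO2) → C:1 H:1 N:1 O:2
  CH(F) → C:1 H:1 F:1
  CH(C2H5) → C:3 H:6
  CH2 → C:1 H:2
  CH3 → C:1 H:3
Element totals:
  C: 8
  H: 17
  F: 1
  N: 2
  O: 2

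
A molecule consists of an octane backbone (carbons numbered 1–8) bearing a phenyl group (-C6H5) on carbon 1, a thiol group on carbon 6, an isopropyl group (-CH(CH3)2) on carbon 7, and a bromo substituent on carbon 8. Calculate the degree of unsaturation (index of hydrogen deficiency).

Atom tally by fragment:
  C6H5CH2 → C:7 H:7
  CH2 → C:1 H:2
  CH2 → C:1 H:2
  CH2 → C:1 H:2
  CH2 → C:1 H:2
  CH(SH) → C:1 H:2 S:1
  CH(CH(CH3)2) → C:4 H:8
  CH2Br → C:1 H:2 Br:1
Element totals:
  C: 17
  H: 27
  Br: 1
  S: 1
Molecular formula: C17H27BrS.
DoU = (2C + 2 + N − H − X) / 2 = (2·17 + 2 + 0 − 27 − 1) / 2 = 4.

4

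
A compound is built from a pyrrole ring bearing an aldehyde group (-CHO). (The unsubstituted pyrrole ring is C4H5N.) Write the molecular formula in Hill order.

C5H5NO

Atom tally by fragment:
  pyrrole ring core → C:4 H:5 N:1
  (− 1 ring H displaced by substituents)
  + CHO → C:1 H:1 O:1
Element totals:
  C: 5
  H: 5
  N: 1
  O: 1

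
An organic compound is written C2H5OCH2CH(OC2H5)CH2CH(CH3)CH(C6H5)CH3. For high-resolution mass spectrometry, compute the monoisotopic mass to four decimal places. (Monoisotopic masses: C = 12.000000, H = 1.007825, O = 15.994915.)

264.2089

Atom tally by fragment:
  C2H5OCH2 → C:3 H:7 O:1
  CH(OC2H5) → C:3 H:6 O:1
  CH2 → C:1 H:2
  CH(CH3) → C:2 H:4
  CH(C6H5) → C:7 H:6
  CH3 → C:1 H:3
Element totals:
  C: 17
  H: 28
  O: 2
Molecular formula: C17H28O2.
  M = 17(12.0) + 28(1.007825) + 2(15.994915)
    = 204.000000 + 28.219100 + 31.989830 = 264.208930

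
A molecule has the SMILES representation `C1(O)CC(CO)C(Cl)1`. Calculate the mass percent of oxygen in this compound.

Atom tally by fragment:
  cyclobutane ring core → C:4 H:8
  (− 3 ring H displaced by substituents)
  + OH → O:1 H:1
  + CH2OH → C:1 H:3 O:1
  + Cl → Cl:1
Element totals:
  C: 5
  H: 9
  Cl: 1
  O: 2
Molecular formula: C5H9ClO2.
Molar mass = 136.575 g/mol.
Mass from O: 2 × 15.999 = 31.998 g/mol.
%O = 31.998 / 136.575 × 100 = 23.43%.

23.43%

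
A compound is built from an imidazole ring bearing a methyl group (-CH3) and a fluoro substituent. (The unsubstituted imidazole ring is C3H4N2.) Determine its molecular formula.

C4H5FN2

Atom tally by fragment:
  imidazole ring core → C:3 H:4 N:2
  (− 2 ring H displaced by substituents)
  + CH3 → C:1 H:3
  + F → F:1
Element totals:
  C: 4
  H: 5
  F: 1
  N: 2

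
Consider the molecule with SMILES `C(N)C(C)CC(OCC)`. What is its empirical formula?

C7H17NO

Atom tally by fragment:
  H2NCH2 → C:1 H:4 N:1
  CH(CH3) → C:2 H:4
  CH2 → C:1 H:2
  CH2OC2H5 → C:3 H:7 O:1
Element totals:
  C: 7
  H: 17
  N: 1
  O: 1
Molecular formula: C7H17NO.
gcd of subscripts (7, 17, 1, 1) = 1, so the empirical formula equals the molecular formula.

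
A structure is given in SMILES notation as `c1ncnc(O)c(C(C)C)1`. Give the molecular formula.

C7H10N2O

Atom tally by fragment:
  pyrimidine ring core → C:4 H:4 N:2
  (− 2 ring H displaced by substituents)
  + OH → O:1 H:1
  + CH(CH3)2 → C:3 H:7
Element totals:
  C: 7
  H: 10
  N: 2
  O: 1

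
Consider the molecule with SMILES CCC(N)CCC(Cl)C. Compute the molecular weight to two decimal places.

149.66 g/mol

Atom tally by fragment:
  CH3 → C:1 H:3
  CH2 → C:1 H:2
  CH(NH2) → C:1 H:3 N:1
  CH2 → C:1 H:2
  CH2 → C:1 H:2
  CH(Cl) → C:1 H:1 Cl:1
  CH3 → C:1 H:3
Element totals:
  C: 7
  H: 16
  Cl: 1
  N: 1
Molecular formula: C7H16ClN.
  M = 7(12.011) + 16(1.008) + 35.45 + 14.007
    = 84.077 + 16.128 + 35.450 + 14.007 = 149.662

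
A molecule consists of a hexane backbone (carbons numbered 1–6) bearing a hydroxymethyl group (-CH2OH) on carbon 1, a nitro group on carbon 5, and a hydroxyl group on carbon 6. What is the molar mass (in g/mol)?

177.20 g/mol

Atom tally by fragment:
  HOCH2CH2 → C:2 H:5 O:1
  CH2 → C:1 H:2
  CH2 → C:1 H:2
  CH2 → C:1 H:2
  CH(NO2) → C:1 H:1 N:1 O:2
  CH2OH → C:1 H:3 O:1
Element totals:
  C: 7
  H: 15
  N: 1
  O: 4
Molecular formula: C7H15NO4.
  M = 7(12.011) + 15(1.008) + 14.007 + 4(15.999)
    = 84.077 + 15.120 + 14.007 + 63.996 = 177.200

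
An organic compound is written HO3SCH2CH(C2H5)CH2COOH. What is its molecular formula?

C6H12O5S

Atom tally by fragment:
  HO3SCH2 → C:1 H:3 S:1 O:3
  CH(C2H5) → C:3 H:6
  CH2COOH → C:2 H:3 O:2
Element totals:
  C: 6
  H: 12
  O: 5
  S: 1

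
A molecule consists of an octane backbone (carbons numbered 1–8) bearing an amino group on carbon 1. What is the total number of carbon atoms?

8

Atom tally by fragment:
  H2NCH2 → C:1 H:4 N:1
  CH2 → C:1 H:2
  CH2 → C:1 H:2
  CH2 → C:1 H:2
  CH2 → C:1 H:2
  CH2 → C:1 H:2
  CH2 → C:1 H:2
  CH3 → C:1 H:3
Element totals:
  C: 8
  H: 19
  N: 1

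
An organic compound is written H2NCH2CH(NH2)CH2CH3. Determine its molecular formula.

Atom tally by fragment:
  H2NCH2 → C:1 H:4 N:1
  CH(NH2) → C:1 H:3 N:1
  CH2 → C:1 H:2
  CH3 → C:1 H:3
Element totals:
  C: 4
  H: 12
  N: 2

C4H12N2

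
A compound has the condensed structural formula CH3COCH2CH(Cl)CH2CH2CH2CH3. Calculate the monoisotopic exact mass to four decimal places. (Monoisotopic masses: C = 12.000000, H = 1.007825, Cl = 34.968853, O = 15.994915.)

Element totals:
  C: 8
  H: 15
  Cl: 1
  O: 1
Molecular formula: C8H15ClO.
  M = 8(12.0) + 15(1.007825) + 34.968853 + 15.994915
    = 96.000000 + 15.117375 + 34.968853 + 15.994915 = 162.081143

162.0811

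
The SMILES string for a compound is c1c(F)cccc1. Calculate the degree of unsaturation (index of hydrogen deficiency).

4

Atom tally by fragment:
  benzene ring core → C:6 H:6
  (− 1 ring H displaced by substituents)
  + F → F:1
Element totals:
  C: 6
  H: 5
  F: 1
Molecular formula: C6H5F.
DoU = (2C + 2 + N − H − X) / 2 = (2·6 + 2 + 0 − 5 − 1) / 2 = 4.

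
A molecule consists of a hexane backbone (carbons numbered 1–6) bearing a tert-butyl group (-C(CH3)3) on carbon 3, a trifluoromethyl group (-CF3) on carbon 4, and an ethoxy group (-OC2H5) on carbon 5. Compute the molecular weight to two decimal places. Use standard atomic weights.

Atom tally by fragment:
  CH3 → C:1 H:3
  CH2 → C:1 H:2
  CH(C(CH3)3) → C:5 H:10
  CH(CF3) → C:2 H:1 F:3
  CH(OC2H5) → C:3 H:6 O:1
  CH3 → C:1 H:3
Element totals:
  C: 13
  H: 25
  F: 3
  O: 1
Molecular formula: C13H25F3O.
  M = 13(12.011) + 25(1.008) + 3(18.998) + 15.999
    = 156.143 + 25.200 + 56.994 + 15.999 = 254.336

254.34 g/mol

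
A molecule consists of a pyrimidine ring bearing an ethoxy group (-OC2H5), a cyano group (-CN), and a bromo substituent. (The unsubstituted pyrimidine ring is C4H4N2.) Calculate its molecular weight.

228.05 g/mol

Atom tally by fragment:
  pyrimidine ring core → C:4 H:4 N:2
  (− 3 ring H displaced by substituents)
  + OC2H5 → C:2 H:5 O:1
  + CN → C:1 N:1
  + Br → Br:1
Element totals:
  C: 7
  H: 6
  Br: 1
  N: 3
  O: 1
Molecular formula: C7H6BrN3O.
  M = 7(12.011) + 6(1.008) + 79.904 + 3(14.007) + 15.999
    = 84.077 + 6.048 + 79.904 + 42.021 + 15.999 = 228.049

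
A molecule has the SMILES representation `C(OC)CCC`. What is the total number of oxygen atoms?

1

Atom tally by fragment:
  CH3OCH2 → C:2 H:5 O:1
  CH2 → C:1 H:2
  CH2 → C:1 H:2
  CH3 → C:1 H:3
Element totals:
  C: 5
  H: 12
  O: 1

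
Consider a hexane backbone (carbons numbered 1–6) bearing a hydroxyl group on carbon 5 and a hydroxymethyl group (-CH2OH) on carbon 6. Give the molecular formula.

C7H16O2

Atom tally by fragment:
  CH3 → C:1 H:3
  CH2 → C:1 H:2
  CH2 → C:1 H:2
  CH2 → C:1 H:2
  CH(OH) → C:1 H:2 O:1
  CH2CH2OH → C:2 H:5 O:1
Element totals:
  C: 7
  H: 16
  O: 2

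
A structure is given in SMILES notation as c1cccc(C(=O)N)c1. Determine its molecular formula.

C7H7NO

Atom tally by fragment:
  benzene ring core → C:6 H:6
  (− 1 ring H displaced by substituents)
  + CONH2 → C:1 H:2 O:1 N:1
Element totals:
  C: 7
  H: 7
  N: 1
  O: 1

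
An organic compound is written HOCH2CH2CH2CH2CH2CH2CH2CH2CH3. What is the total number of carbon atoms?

9

Atom tally by fragment:
  HOCH2CH2 → C:2 H:5 O:1
  CH2 → C:1 H:2
  CH2 → C:1 H:2
  CH2 → C:1 H:2
  CH2 → C:1 H:2
  CH2 → C:1 H:2
  CH2 → C:1 H:2
  CH3 → C:1 H:3
Element totals:
  C: 9
  H: 20
  O: 1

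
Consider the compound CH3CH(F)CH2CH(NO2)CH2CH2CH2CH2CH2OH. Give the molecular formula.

Atom tally by fragment:
  CH3 → C:1 H:3
  CH(F) → C:1 H:1 F:1
  CH2 → C:1 H:2
  CH(NO2) → C:1 H:1 N:1 O:2
  CH2 → C:1 H:2
  CH2 → C:1 H:2
  CH2 → C:1 H:2
  CH2CH2OH → C:2 H:5 O:1
Element totals:
  C: 9
  H: 18
  F: 1
  N: 1
  O: 3

C9H18FNO3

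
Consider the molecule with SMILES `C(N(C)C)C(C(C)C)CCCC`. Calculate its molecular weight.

Atom tally by fragment:
  (CH3)2NCH2 → C:3 H:8 N:1
  CH(CH(CH3)2) → C:4 H:8
  CH2 → C:1 H:2
  CH2 → C:1 H:2
  CH2 → C:1 H:2
  CH3 → C:1 H:3
Element totals:
  C: 11
  H: 25
  N: 1
Molecular formula: C11H25N.
  M = 11(12.011) + 25(1.008) + 14.007
    = 132.121 + 25.200 + 14.007 = 171.328

171.33 g/mol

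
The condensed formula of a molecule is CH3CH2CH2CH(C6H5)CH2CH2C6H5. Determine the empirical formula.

C9H11

Atom tally by fragment:
  CH3 → C:1 H:3
  CH2 → C:1 H:2
  CH2 → C:1 H:2
  CH(C6H5) → C:7 H:6
  CH2 → C:1 H:2
  CH2C6H5 → C:7 H:7
Element totals:
  C: 18
  H: 22
Molecular formula: C18H22.
gcd of subscripts = 2; dividing each by 2:
  C: 18/2 = 9
  H: 22/2 = 11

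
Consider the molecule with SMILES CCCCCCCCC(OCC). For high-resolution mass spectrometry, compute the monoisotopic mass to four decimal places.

Atom tally by fragment:
  CH3 → C:1 H:3
  CH2 → C:1 H:2
  CH2 → C:1 H:2
  CH2 → C:1 H:2
  CH2 → C:1 H:2
  CH2 → C:1 H:2
  CH2 → C:1 H:2
  CH2 → C:1 H:2
  CH2OC2H5 → C:3 H:7 O:1
Element totals:
  C: 11
  H: 24
  O: 1
Molecular formula: C11H24O.
  M = 11(12.0) + 24(1.007825) + 15.994915
    = 132.000000 + 24.187800 + 15.994915 = 172.182715

172.1827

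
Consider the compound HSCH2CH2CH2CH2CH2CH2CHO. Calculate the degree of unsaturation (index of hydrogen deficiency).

Element totals:
  C: 7
  H: 14
  O: 1
  S: 1
Molecular formula: C7H14OS.
DoU = (2C + 2 + N − H − X) / 2 = (2·7 + 2 + 0 − 14 − 0) / 2 = 1.

1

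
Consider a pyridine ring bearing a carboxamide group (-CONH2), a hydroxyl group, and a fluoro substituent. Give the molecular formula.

Atom tally by fragment:
  pyridine ring core → C:5 H:5 N:1
  (− 3 ring H displaced by substituents)
  + CONH2 → C:1 H:2 O:1 N:1
  + OH → O:1 H:1
  + F → F:1
Element totals:
  C: 6
  H: 5
  F: 1
  N: 2
  O: 2

C6H5FN2O2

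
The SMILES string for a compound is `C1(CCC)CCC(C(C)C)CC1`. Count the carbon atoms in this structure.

12

Atom tally by fragment:
  cyclohexane ring core → C:6 H:12
  (− 2 ring H displaced by substituents)
  + CH2CH2CH3 → C:3 H:7
  + CH(CH3)2 → C:3 H:7
Element totals:
  C: 12
  H: 24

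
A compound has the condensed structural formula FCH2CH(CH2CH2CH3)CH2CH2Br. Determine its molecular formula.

C7H14BrF

Atom tally by fragment:
  FCH2 → C:1 H:2 F:1
  CH(CH2CH2CH3) → C:4 H:8
  CH2 → C:1 H:2
  CH2Br → C:1 H:2 Br:1
Element totals:
  C: 7
  H: 14
  Br: 1
  F: 1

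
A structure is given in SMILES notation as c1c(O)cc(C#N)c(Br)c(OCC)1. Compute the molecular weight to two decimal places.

Atom tally by fragment:
  benzene ring core → C:6 H:6
  (− 4 ring H displaced by substituents)
  + OH → O:1 H:1
  + CN → C:1 N:1
  + Br → Br:1
  + OC2H5 → C:2 H:5 O:1
Element totals:
  C: 9
  H: 8
  Br: 1
  N: 1
  O: 2
Molecular formula: C9H8BrNO2.
  M = 9(12.011) + 8(1.008) + 79.904 + 14.007 + 2(15.999)
    = 108.099 + 8.064 + 79.904 + 14.007 + 31.998 = 242.072

242.07 g/mol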